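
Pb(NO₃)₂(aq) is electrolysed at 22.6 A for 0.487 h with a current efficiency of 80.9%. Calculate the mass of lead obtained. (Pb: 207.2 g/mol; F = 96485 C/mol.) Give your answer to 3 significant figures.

Q = 22.6 × 1753.2 = 39620 C
n(e⁻) = 39620 / 96485 = 0.4106 mol
Pb²⁺ + 2e⁻ → Pb, so theoretical m(Pb) = 0.2053 × 207.2 = 42.54 g
Actual mass = 80.9% × 42.54 = 34.4 g

34.4 g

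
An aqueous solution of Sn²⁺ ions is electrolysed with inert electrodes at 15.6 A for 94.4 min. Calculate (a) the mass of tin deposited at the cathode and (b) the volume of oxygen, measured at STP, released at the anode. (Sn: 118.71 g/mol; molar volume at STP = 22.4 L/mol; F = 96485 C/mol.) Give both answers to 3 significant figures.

54.4 g Sn; 5.13 L O₂

Q = 15.6 × 5664 = 88360 C; n(e⁻) = 88360 / 96485 = 0.9158 mol
Cathode: Sn²⁺ + 2e⁻ → Sn → n(Sn) = 0.9158/2 = 0.4579 mol → 54.4 g
Anode: 2H₂O → O₂ + 4H⁺ + 4e⁻ → n(O₂) = 0.9158/4 = 0.2290 mol → 5.13 L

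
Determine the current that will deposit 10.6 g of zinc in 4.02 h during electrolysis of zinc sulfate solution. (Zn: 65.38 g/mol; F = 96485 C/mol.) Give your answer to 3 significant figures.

n(Zn) = 10.6 / 65.38 = 0.1621 mol
Zn²⁺ + 2e⁻ → Zn, so n(e⁻) = 2 × 0.1621 = 0.3242 mol
Q = 0.3242 × 96485 = 31280 C
I = Q / t = 31280 / 14472 s = 2.16 A

2.16 A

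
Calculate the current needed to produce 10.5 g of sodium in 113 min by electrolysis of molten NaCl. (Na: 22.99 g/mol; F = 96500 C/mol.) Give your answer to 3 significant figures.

n(Na) = 10.5 / 22.99 = 0.4567 mol
Na⁺ + e⁻ → Na, so n(e⁻) = 0.4567 mol
Q = 0.4567 × 96500 = 44070 C
I = Q / t = 44070 / 6780 s = 6.50 A

6.50 A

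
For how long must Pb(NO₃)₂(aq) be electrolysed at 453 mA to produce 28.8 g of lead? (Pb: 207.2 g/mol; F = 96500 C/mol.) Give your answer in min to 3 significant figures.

987 min

n(Pb) = 28.8 / 207.2 = 0.1390 mol
Pb²⁺ + 2e⁻ → Pb, so n(e⁻) = 2 × 0.1390 = 0.2780 mol
Q = 0.2780 × 96500 = 26830 C
t = Q / I = 26830 / 0.453 = 59230 s = 987 min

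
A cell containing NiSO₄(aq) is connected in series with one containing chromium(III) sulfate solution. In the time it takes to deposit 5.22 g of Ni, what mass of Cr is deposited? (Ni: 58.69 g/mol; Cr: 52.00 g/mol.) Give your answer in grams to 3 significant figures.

n(Ni) = 5.22 / 58.69 = 0.08894 mol
Ni²⁺ + 2e⁻ → Ni, so n(e⁻) = 2 × 0.08894 = 0.1779 mol
Same current for the same time ⇒ same n(e⁻) = 0.1779 mol in both cells.
Cr³⁺ + 3e⁻ → Cr, so n(Cr) = 0.1779 / 3 = 0.05930 mol
m(Cr) = 0.05930 × 52.00 = 3.08 g

3.08 g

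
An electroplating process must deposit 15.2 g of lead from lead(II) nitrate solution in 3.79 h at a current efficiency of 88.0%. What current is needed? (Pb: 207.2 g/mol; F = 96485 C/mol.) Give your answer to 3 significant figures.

1.18 A

n(Pb) = 15.2 / 207.2 = 0.07336 mol
Pb²⁺ + 2e⁻ → Pb, so n(e⁻) = 2 × 0.07336 = 0.1467 mol
Q = 0.1467 × 96485 / 0.880 = 16080 C
I = Q / t = 16080 / 13644 s = 1.18 A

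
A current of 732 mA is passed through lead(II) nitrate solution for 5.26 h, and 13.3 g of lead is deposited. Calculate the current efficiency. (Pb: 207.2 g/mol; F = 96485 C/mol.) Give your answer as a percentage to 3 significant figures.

89.4%

Q = 0.732 × 18936 = 13860 C
n(e⁻) = 13860 / 96485 = 0.1436 mol
Pb²⁺ + 2e⁻ → Pb, so theoretical n(Pb) = 0.07180 mol → 14.88 g
Efficiency = 13.3 / 14.88 = 0.8938 = 89.4%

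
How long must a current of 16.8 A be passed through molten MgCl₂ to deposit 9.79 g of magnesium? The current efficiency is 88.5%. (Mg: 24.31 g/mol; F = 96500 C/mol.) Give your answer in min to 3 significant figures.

n(Mg) = 9.79 / 24.31 = 0.4027 mol
Mg²⁺ + 2e⁻ → Mg, so n(e⁻) = 2 × 0.4027 = 0.8054 mol
Q = 0.8054 × 96500 / 0.885 = 87820 C
t = Q / I = 87820 / 16.8 = 5227 s = 87.1 min

87.1 min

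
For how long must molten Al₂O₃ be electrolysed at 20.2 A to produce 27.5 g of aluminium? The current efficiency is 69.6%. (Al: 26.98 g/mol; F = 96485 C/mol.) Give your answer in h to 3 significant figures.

5.83 h

n(Al) = 27.5 / 26.98 = 1.019 mol
Al³⁺ + 3e⁻ → Al, so n(e⁻) = 3 × 1.019 = 3.057 mol
Q = 3.057 × 96485 / 0.696 = 4.238×10^5 C
t = Q / I = 4.238×10^5 / 20.2 = 20980 s = 5.83 h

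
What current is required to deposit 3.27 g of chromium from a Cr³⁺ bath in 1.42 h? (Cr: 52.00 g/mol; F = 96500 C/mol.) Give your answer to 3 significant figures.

n(Cr) = 3.27 / 52.00 = 0.06288 mol
Cr³⁺ + 3e⁻ → Cr, so n(e⁻) = 3 × 0.06288 = 0.1886 mol
Q = 0.1886 × 96500 = 18200 C
I = Q / t = 18200 / 5112 s = 3.56 A

3.56 A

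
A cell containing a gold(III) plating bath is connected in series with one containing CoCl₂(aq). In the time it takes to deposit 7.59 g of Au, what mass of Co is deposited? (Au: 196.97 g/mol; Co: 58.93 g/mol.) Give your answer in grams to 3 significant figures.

3.41 g

n(Au) = 7.59 / 196.97 = 0.03853 mol
Au³⁺ + 3e⁻ → Au, so n(e⁻) = 3 × 0.03853 = 0.1156 mol
In series, the same 0.1156 mol of electrons flows through the second cell.
Co²⁺ + 2e⁻ → Co, so n(Co) = 0.1156 / 2 = 0.05780 mol
m(Co) = 0.05780 × 58.93 = 3.41 g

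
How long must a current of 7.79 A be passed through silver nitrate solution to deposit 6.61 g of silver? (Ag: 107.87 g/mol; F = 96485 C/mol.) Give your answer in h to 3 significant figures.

n(Ag) = 6.61 / 107.87 = 0.06128 mol
Ag⁺ + e⁻ → Ag, so n(e⁻) = 0.06128 mol
Q = 0.06128 × 96485 = 5913 C
t = Q / I = 5913 / 7.79 = 759.1 s = 0.211 h

0.211 h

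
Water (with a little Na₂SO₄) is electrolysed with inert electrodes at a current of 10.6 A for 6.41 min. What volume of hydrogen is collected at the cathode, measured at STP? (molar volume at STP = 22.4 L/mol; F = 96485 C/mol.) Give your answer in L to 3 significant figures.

Q = 10.6 A × 384.6 s = 4077 C
Moles of electrons = 4077 / 96485 = 0.04226 mol
2H⁺ + 2e⁻ → H₂, so n(H₂) = 0.04226 / 2 = 0.02113 mol
V = 0.02113 × 22.4 = 0.4733 L

0.473 L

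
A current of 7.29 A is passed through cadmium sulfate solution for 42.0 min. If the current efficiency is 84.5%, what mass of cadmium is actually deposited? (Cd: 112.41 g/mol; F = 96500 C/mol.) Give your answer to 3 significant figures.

Q = 7.29 × 2520 = 18370 C
n(e⁻) = 18370 / 96500 = 0.1904 mol
Cd²⁺ + 2e⁻ → Cd, so theoretical m(Cd) = 0.09520 × 112.41 = 10.70 g
Actual mass = 84.5% × 10.70 = 9.04 g

9.04 g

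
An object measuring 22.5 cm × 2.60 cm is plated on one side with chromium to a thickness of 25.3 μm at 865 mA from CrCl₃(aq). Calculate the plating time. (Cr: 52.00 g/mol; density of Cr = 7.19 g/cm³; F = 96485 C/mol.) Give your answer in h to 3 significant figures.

Plated area = 22.5 × 2.60 = 58.50 cm²
Volume = 58.50 × 25.3×10⁻⁴ cm = 0.1480 cm³
m(Cr) = 0.1480 × 7.19 = 1.064 g
n(Cr) = 1.064 / 52.00 = 0.02046 mol; n(e⁻) = 3 × 0.02046 = 0.06138 mol
Q = 0.06138 × 96485 = 5922 C
t = 5922 / 0.865 = 6846 s = 1.90 h

1.90 h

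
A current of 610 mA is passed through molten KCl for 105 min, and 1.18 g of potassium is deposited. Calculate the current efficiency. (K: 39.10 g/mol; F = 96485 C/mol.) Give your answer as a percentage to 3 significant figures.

75.8%

Q = 0.610 × 6300 = 3843 C
n(e⁻) = 3843 / 96485 = 0.03983 mol
K⁺ + e⁻ → K, so theoretical n(K) = 0.03983 mol → 1.557 g
Efficiency = 1.18 / 1.557 = 0.7579 = 75.8%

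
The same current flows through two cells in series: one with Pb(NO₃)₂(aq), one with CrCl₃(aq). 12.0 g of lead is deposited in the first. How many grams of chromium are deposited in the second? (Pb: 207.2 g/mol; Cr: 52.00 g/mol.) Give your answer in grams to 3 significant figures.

2.01 g

n(Pb) = 12.0 / 207.2 = 0.05792 mol
Pb²⁺ + 2e⁻ → Pb, so n(e⁻) = 2 × 0.05792 = 0.1158 mol
The cells are in series, so the same charge (and hence the same n(e⁻) = 0.1158 mol) passes through both.
Cr³⁺ + 3e⁻ → Cr, so n(Cr) = 0.1158 / 3 = 0.03860 mol
m(Cr) = 0.03860 × 52.00 = 2.01 g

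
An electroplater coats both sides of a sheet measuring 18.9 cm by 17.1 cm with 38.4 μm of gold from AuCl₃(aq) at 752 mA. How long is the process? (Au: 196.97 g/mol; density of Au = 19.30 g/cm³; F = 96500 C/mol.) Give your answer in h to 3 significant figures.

Plated area = 2 × 18.9 × 17.1 = 646.4 cm²
Volume = 646.4 × 38.4×10⁻⁴ cm = 2.482 cm³
m(Au) = 2.482 × 19.30 = 47.90 g
n(Au) = 47.90 / 196.97 = 0.2432 mol; n(e⁻) = 3 × 0.2432 = 0.7296 mol
Q = 0.7296 × 96500 = 70410 C
t = 70410 / 0.752 = 93630 s = 26.0 h

26.0 h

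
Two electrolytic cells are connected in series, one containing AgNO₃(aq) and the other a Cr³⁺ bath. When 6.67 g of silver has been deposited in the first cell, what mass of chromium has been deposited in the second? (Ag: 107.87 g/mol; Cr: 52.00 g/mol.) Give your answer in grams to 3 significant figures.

n(Ag) = 6.67 / 107.87 = 0.06183 mol
Ag⁺ + e⁻ → Ag, so n(e⁻) = 0.06183 mol
Since the cells are in series, n(e⁻) in the Cr cell is also 0.06183 mol.
Cr³⁺ + 3e⁻ → Cr, so n(Cr) = 0.06183 / 3 = 0.02061 mol
m(Cr) = 0.02061 × 52.00 = 1.07 g

1.07 g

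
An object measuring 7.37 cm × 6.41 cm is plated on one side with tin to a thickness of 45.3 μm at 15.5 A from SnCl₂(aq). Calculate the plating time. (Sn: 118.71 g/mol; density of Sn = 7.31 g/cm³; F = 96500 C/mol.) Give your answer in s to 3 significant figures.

Plated area = 7.37 × 6.41 = 47.24 cm²
Volume = 47.24 × 45.3×10⁻⁴ cm = 0.2140 cm³
m(Sn) = 0.2140 × 7.31 = 1.564 g
n(Sn) = 1.564 / 118.71 = 0.01317 mol; n(e⁻) = 2 × 0.01317 = 0.02634 mol
Q = 0.02634 × 96500 = 2542 C
t = 2542 / 15.5 = 164.0 s

164 s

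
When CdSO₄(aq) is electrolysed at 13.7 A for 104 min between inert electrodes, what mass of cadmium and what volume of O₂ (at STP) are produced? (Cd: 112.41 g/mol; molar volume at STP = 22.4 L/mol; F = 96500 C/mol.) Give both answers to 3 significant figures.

Q = 13.7 × 6240 = 85490 C; n(e⁻) = 85490 / 96500 = 0.8859 mol
Cathode: Cd²⁺ + 2e⁻ → Cd → n(Cd) = 0.8859/2 = 0.4430 mol → 49.8 g
Anode: 2H₂O → O₂ + 4H⁺ + 4e⁻ → n(O₂) = 0.8859/4 = 0.2215 mol → 4.96 L

49.8 g Cd; 4.96 L O₂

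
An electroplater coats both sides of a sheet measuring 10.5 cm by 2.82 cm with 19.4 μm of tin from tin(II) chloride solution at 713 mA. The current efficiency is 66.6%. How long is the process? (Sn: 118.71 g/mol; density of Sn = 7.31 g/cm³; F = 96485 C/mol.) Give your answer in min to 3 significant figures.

Plated area = 2 × 10.5 × 2.82 = 59.22 cm²
Volume = 59.22 × 19.4×10⁻⁴ cm = 0.1149 cm³
m(Sn) = 0.1149 × 7.31 = 0.8399 g
n(Sn) = 0.8399 / 118.71 = 0.007075 mol; n(e⁻) = 2 × 0.007075 = 0.01415 mol
Q = 0.01415 × 96485 / 0.666 = 2050 C
t = 2050 / 0.713 = 2875 s = 47.9 min

47.9 min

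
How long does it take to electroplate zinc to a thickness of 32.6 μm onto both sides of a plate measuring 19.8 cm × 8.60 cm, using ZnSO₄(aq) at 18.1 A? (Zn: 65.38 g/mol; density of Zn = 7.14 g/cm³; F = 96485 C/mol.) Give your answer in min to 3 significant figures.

Plated area = 2 × 19.8 × 8.60 = 340.6 cm²
Volume = 340.6 × 32.6×10⁻⁴ cm = 1.110 cm³
m(Zn) = 1.110 × 7.14 = 7.925 g
n(Zn) = 7.925 / 65.38 = 0.1212 mol; n(e⁻) = 2 × 0.1212 = 0.2424 mol
Q = 0.2424 × 96485 = 23390 C
t = 23390 / 18.1 = 1292 s = 21.5 min

21.5 min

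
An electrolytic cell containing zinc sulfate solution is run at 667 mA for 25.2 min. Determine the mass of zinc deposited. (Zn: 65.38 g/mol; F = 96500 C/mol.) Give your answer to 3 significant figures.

0.342 g

Q = It = 0.667 × 1512 = 1009 C
n(e⁻) = 1009 / 96500 = 0.01046 mol
Zn²⁺ + 2e⁻ → Zn, so n(Zn) = 0.01046 / 2 = 0.005230 mol
m = 0.005230 × 65.38 = 0.342 g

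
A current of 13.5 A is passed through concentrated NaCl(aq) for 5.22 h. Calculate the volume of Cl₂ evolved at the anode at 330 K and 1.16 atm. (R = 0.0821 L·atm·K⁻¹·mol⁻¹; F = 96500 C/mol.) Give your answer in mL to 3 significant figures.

Q = 13.5 A × 18792 s = 2.537×10^5 C
Moles of electrons = 2.537×10^5 / 96500 = 2.629 mol
2Cl⁻ → Cl₂ + 2e⁻, so n(Cl₂) = 2.629 / 2 = 1.315 mol
V = nRT/P = 1.315 × 0.0821 × 330 / 1.16 = 30.71 L
= 30700 mL

30700 mL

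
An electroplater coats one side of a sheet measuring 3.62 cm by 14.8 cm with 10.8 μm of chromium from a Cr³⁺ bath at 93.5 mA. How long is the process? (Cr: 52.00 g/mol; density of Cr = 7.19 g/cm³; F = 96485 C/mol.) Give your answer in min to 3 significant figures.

413 min

Plated area = 3.62 × 14.8 = 53.58 cm²
Volume = 53.58 × 10.8×10⁻⁴ cm = 0.05787 cm³
m(Cr) = 0.05787 × 7.19 = 0.4161 g
n(Cr) = 0.4161 / 52.00 = 0.008002 mol; n(e⁻) = 3 × 0.008002 = 0.02401 mol
Q = 0.02401 × 96485 = 2317 C
t = 2317 / 0.0935 = 24780 s = 413 min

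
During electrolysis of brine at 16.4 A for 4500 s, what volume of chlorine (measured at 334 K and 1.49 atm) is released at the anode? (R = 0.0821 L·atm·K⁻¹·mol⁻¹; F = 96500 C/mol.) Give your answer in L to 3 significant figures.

Q = It = 16.4 × 4500 = 73800 C
Moles of electrons = 73800 / 96500 = 0.7648 mol
2Cl⁻ → Cl₂ + 2e⁻, so n(Cl₂) = 0.7648 / 2 = 0.3824 mol
V = nRT/P = 0.3824 × 0.0821 × 334 / 1.49 = 7.038 L

7.04 L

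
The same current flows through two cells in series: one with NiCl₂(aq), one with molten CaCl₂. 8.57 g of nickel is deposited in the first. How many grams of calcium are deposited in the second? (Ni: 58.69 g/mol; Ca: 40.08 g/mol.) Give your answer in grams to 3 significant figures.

5.85 g

n(Ni) = 8.57 / 58.69 = 0.1460 mol
Ni²⁺ + 2e⁻ → Ni, so n(e⁻) = 2 × 0.1460 = 0.2920 mol
Since the cells are in series, n(e⁻) in the Ca cell is also 0.2920 mol.
Ca²⁺ + 2e⁻ → Ca, so n(Ca) = 0.2920 / 2 = 0.1460 mol
m(Ca) = 0.1460 × 40.08 = 5.85 g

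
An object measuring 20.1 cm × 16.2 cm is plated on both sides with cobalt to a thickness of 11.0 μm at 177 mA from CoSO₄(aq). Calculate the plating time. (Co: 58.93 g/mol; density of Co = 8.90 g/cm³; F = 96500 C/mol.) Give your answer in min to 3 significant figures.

Plated area = 2 × 20.1 × 16.2 = 651.2 cm²
Volume = 651.2 × 11.0×10⁻⁴ cm = 0.7163 cm³
m(Co) = 0.7163 × 8.90 = 6.375 g
n(Co) = 6.375 / 58.93 = 0.1082 mol; n(e⁻) = 2 × 0.1082 = 0.2164 mol
Q = 0.2164 × 96500 = 20880 C
t = 20880 / 0.177 = 1.180×10^5 s = 1970 min

1970 min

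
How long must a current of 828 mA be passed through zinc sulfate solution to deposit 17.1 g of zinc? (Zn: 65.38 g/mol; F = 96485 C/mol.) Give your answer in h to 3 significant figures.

n(Zn) = 17.1 / 65.38 = 0.2615 mol
Zn²⁺ + 2e⁻ → Zn, so n(e⁻) = 2 × 0.2615 = 0.5230 mol
Q = 0.5230 × 96485 = 50460 C
t = Q / I = 50460 / 0.828 = 60940 s = 16.9 h

16.9 h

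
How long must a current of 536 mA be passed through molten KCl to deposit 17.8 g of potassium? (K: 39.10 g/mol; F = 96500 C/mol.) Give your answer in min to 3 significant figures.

1370 min

n(K) = 17.8 / 39.10 = 0.4552 mol
K⁺ + e⁻ → K, so n(e⁻) = 0.4552 mol
Q = 0.4552 × 96500 = 43930 C
t = Q / I = 43930 / 0.536 = 81960 s = 1370 min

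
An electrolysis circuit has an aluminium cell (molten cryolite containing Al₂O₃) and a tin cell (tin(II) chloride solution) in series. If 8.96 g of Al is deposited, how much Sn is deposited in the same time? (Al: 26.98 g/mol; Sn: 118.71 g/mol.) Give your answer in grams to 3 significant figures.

59.1 g

n(Al) = 8.96 / 26.98 = 0.3321 mol
Al³⁺ + 3e⁻ → Al, so n(e⁻) = 3 × 0.3321 = 0.9963 mol
In series, the same 0.9963 mol of electrons flows through the second cell.
Sn²⁺ + 2e⁻ → Sn, so n(Sn) = 0.9963 / 2 = 0.4982 mol
m(Sn) = 0.4982 × 118.71 = 59.1 g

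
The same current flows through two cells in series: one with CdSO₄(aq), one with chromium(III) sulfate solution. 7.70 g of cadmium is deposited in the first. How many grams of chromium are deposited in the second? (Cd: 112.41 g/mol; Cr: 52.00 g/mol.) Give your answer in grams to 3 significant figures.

2.37 g

n(Cd) = 7.70 / 112.41 = 0.06850 mol
Cd²⁺ + 2e⁻ → Cd, so n(e⁻) = 2 × 0.06850 = 0.1370 mol
Same current for the same time ⇒ same n(e⁻) = 0.1370 mol in both cells.
Cr³⁺ + 3e⁻ → Cr, so n(Cr) = 0.1370 / 3 = 0.04567 mol
m(Cr) = 0.04567 × 52.00 = 2.37 g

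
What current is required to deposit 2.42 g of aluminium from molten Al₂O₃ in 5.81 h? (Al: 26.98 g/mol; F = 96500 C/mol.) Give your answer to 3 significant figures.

n(Al) = 2.42 / 26.98 = 0.08970 mol
Al³⁺ + 3e⁻ → Al, so n(e⁻) = 3 × 0.08970 = 0.2691 mol
Q = 0.2691 × 96500 = 25970 C
I = Q / t = 25970 / 20916 s = 1.24 A

1.24 A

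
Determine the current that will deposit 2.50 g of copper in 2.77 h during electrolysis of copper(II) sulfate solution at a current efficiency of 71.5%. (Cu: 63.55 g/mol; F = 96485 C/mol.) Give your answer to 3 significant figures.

n(Cu) = 2.50 / 63.55 = 0.03934 mol
Cu²⁺ + 2e⁻ → Cu, so n(e⁻) = 2 × 0.03934 = 0.07868 mol
Q = 0.07868 × 96485 / 0.715 = 10620 C
I = Q / t = 10620 / 9972 s = 1.06 A

1.06 A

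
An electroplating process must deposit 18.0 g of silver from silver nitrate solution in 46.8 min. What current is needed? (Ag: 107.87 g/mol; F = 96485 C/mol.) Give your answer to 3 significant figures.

5.73 A

n(Ag) = 18.0 / 107.87 = 0.1669 mol
Ag⁺ + e⁻ → Ag, so n(e⁻) = 0.1669 mol
Q = 0.1669 × 96485 = 16100 C
I = Q / t = 16100 / 2808 s = 5.73 A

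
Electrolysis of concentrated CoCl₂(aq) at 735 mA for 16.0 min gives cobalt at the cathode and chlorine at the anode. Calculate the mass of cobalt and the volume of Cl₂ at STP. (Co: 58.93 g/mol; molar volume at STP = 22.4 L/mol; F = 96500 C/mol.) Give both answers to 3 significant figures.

Q = 0.735 × 960 = 705.6 C; n(e⁻) = 705.6 / 96500 = 0.007312 mol
Cathode: Co²⁺ + 2e⁻ → Co → n(Co) = 0.007312/2 = 0.003656 mol → 0.215 g
Anode: 2Cl⁻ → Cl₂ + 2e⁻ → n(Cl₂) = 0.007312/2 = 0.003656 mol → 0.0819 L

0.215 g Co; 0.0819 L Cl₂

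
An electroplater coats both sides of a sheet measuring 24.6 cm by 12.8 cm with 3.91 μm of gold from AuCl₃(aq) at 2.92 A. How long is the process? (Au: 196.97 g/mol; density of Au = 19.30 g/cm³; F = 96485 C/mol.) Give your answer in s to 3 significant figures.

Plated area = 2 × 24.6 × 12.8 = 629.8 cm²
Volume = 629.8 × 3.91×10⁻⁴ cm = 0.2463 cm³
m(Au) = 0.2463 × 19.30 = 4.754 g
n(Au) = 4.754 / 196.97 = 0.02414 mol; n(e⁻) = 3 × 0.02414 = 0.07242 mol
Q = 0.07242 × 96485 = 6987 C
t = 6987 / 2.92 = 2393 s

2390 s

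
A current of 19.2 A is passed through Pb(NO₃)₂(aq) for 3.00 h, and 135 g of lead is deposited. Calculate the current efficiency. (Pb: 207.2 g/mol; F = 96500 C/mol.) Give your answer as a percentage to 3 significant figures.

Q = 19.2 × 10800 = 2.074×10^5 C
n(e⁻) = 2.074×10^5 / 96500 = 2.149 mol
Pb²⁺ + 2e⁻ → Pb, so theoretical n(Pb) = 1.075 mol → 222.7 g
Efficiency = 135 / 222.7 = 0.6062 = 60.6%

60.6%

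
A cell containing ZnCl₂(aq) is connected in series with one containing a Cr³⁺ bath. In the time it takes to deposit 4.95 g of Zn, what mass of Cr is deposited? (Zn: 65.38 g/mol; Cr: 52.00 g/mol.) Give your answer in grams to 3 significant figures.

n(Zn) = 4.95 / 65.38 = 0.07571 mol
Zn²⁺ + 2e⁻ → Zn, so n(e⁻) = 2 × 0.07571 = 0.1514 mol
Same current for the same time ⇒ same n(e⁻) = 0.1514 mol in both cells.
Cr³⁺ + 3e⁻ → Cr, so n(Cr) = 0.1514 / 3 = 0.05047 mol
m(Cr) = 0.05047 × 52.00 = 2.62 g

2.62 g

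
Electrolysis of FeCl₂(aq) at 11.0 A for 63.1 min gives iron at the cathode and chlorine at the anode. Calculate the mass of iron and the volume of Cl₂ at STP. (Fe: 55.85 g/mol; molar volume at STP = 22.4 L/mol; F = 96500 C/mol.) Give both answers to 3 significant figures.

12.1 g Fe; 4.83 L Cl₂

Q = 11.0 × 3786 = 41650 C; n(e⁻) = 41650 / 96500 = 0.4316 mol
Cathode: Fe²⁺ + 2e⁻ → Fe → n(Fe) = 0.4316/2 = 0.2158 mol → 12.1 g
Anode: 2Cl⁻ → Cl₂ + 2e⁻ → n(Cl₂) = 0.4316/2 = 0.2158 mol → 4.83 L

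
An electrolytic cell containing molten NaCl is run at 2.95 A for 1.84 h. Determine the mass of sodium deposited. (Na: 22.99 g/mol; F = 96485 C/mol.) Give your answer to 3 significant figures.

4.66 g

Charge passed = 2.95 × 6624 = 19540 C
n(e⁻) = 19540 / 96485 = 0.2025 mol
Na⁺ + e⁻ → Na, so n(Na) = 0.2025 mol
m = 0.2025 × 22.99 = 4.66 g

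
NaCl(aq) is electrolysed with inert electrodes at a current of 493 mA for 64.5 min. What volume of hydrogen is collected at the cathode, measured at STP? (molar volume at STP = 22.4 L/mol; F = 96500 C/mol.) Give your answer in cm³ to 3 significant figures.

221 cm³

Q = 0.493 A × 3870 s = 1908 C
Moles of electrons = 1908 / 96500 = 0.01977 mol
2H⁺ + 2e⁻ → H₂, so n(H₂) = 0.01977 / 2 = 0.009885 mol
V = 0.009885 × 22.4 = 0.2214 L
= 221 cm³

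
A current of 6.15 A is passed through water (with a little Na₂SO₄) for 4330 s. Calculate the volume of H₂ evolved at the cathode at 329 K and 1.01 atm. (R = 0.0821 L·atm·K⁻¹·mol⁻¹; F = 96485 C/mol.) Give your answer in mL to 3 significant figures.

3690 mL

Q = 6.15 A × 4330 s = 26630 C
n(e⁻) = 26630 / 96485 = 0.2760 mol
2H⁺ + 2e⁻ → H₂, so n(H₂) = 0.2760 / 2 = 0.1380 mol
V = nRT/P = 0.1380 × 0.0821 × 329 / 1.01 = 3.691 L
= 3690 mL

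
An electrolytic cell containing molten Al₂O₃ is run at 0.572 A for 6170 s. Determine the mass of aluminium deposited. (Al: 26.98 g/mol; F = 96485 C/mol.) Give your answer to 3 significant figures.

Q = It = 0.572 × 6170 = 3529 C
n(e⁻) = Q/F = 3529/96485 = 0.03658 mol
Al³⁺ + 3e⁻ → Al, so n(Al) = 0.03658 / 3 = 0.01219 mol
m = 0.01219 × 26.98 = 0.329 g

0.329 g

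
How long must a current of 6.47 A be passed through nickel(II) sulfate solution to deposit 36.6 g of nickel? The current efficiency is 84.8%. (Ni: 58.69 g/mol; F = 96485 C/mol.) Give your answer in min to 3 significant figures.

n(Ni) = 36.6 / 58.69 = 0.6236 mol
Ni²⁺ + 2e⁻ → Ni, so n(e⁻) = 2 × 0.6236 = 1.247 mol
Q = 1.247 × 96485 / 0.848 = 1.419×10^5 C
t = Q / I = 1.419×10^5 / 6.47 = 21930 s = 366 min

366 min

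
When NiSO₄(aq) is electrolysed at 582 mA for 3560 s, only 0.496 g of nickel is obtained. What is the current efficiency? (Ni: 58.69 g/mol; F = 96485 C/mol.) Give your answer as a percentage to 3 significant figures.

78.7%

Q = 0.582 × 3560 = 2072 C
n(e⁻) = 2072 / 96485 = 0.02147 mol
Ni²⁺ + 2e⁻ → Ni, so theoretical n(Ni) = 0.01074 mol → 0.6303 g
Efficiency = 0.496 / 0.6303 = 0.7869 = 78.7%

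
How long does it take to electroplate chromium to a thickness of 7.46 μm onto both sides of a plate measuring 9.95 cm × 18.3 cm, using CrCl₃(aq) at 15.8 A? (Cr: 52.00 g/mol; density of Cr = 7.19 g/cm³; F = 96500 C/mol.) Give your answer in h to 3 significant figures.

Plated area = 2 × 9.95 × 18.3 = 364.2 cm²
Volume = 364.2 × 7.46×10⁻⁴ cm = 0.2717 cm³
m(Cr) = 0.2717 × 7.19 = 1.954 g
n(Cr) = 1.954 / 52.00 = 0.03758 mol; n(e⁻) = 3 × 0.03758 = 0.1127 mol
Q = 0.1127 × 96500 = 10880 C
t = 10880 / 15.8 = 688.6 s = 0.191 h

0.191 h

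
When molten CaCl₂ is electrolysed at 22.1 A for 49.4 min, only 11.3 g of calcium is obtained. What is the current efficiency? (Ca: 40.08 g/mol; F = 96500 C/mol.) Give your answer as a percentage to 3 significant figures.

Q = 22.1 × 2964 = 65500 C
n(e⁻) = 65500 / 96500 = 0.6788 mol
Ca²⁺ + 2e⁻ → Ca, so theoretical n(Ca) = 0.3394 mol → 13.60 g
Efficiency = 11.3 / 13.60 = 0.8309 = 83.1%

83.1%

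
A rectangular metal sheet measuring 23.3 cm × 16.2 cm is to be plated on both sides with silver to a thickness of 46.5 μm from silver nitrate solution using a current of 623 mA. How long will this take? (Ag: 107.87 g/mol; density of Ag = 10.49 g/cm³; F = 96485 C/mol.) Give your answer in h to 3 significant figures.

14.7 h

Plated area = 2 × 23.3 × 16.2 = 754.9 cm²
Volume = 754.9 × 46.5×10⁻⁴ cm = 3.510 cm³
m(Ag) = 3.510 × 10.49 = 36.82 g
n(Ag) = 36.82 / 107.87 = 0.3413 mol; n(e⁻) = 0.3413 mol
Q = 0.3413 × 96485 = 32930 C
t = 32930 / 0.623 = 52860 s = 14.7 h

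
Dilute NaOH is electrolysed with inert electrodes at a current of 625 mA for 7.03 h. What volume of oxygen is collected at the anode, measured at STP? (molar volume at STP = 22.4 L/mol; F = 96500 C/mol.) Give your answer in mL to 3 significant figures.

918 mL

Q = 0.625 A × 25308 s = 15820 C
Moles of electrons = 15820 / 96500 = 0.1639 mol
2H₂O → O₂ + 4H⁺ + 4e⁻, so n(O₂) = 0.1639 / 4 = 0.04098 mol
V = 0.04098 × 22.4 = 0.9180 L
= 918 mL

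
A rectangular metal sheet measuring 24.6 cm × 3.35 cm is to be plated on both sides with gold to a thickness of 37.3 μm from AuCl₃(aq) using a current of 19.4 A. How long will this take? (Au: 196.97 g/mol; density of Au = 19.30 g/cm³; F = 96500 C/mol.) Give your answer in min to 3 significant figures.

Plated area = 2 × 24.6 × 3.35 = 164.8 cm²
Volume = 164.8 × 37.3×10⁻⁴ cm = 0.6147 cm³
m(Au) = 0.6147 × 19.30 = 11.86 g
n(Au) = 11.86 / 196.97 = 0.06021 mol; n(e⁻) = 3 × 0.06021 = 0.1806 mol
Q = 0.1806 × 96500 = 17430 C
t = 17430 / 19.4 = 898.5 s = 15.0 min

15.0 min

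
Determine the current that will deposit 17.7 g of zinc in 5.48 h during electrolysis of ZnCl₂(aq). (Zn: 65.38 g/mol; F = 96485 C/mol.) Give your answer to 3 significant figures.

n(Zn) = 17.7 / 65.38 = 0.2707 mol
Zn²⁺ + 2e⁻ → Zn, so n(e⁻) = 2 × 0.2707 = 0.5414 mol
Q = 0.5414 × 96485 = 52240 C
I = Q / t = 52240 / 19728 s = 2.65 A

2.65 A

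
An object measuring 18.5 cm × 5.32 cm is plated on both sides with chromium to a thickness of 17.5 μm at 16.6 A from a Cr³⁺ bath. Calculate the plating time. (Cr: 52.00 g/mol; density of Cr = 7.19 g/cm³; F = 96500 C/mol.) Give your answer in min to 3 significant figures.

Plated area = 2 × 18.5 × 5.32 = 196.8 cm²
Volume = 196.8 × 17.5×10⁻⁴ cm = 0.3444 cm³
m(Cr) = 0.3444 × 7.19 = 2.476 g
n(Cr) = 2.476 / 52.00 = 0.04762 mol; n(e⁻) = 3 × 0.04762 = 0.1429 mol
Q = 0.1429 × 96500 = 13790 C
t = 13790 / 16.6 = 830.7 s = 13.8 min

13.8 min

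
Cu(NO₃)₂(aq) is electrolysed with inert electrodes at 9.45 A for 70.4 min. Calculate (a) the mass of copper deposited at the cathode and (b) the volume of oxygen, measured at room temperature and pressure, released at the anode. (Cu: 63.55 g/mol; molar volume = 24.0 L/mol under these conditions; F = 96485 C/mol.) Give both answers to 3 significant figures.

13.1 g Cu; 2.48 L O₂

Q = 9.45 × 4224 = 39920 C; n(e⁻) = 39920 / 96485 = 0.4137 mol
Cathode: Cu²⁺ + 2e⁻ → Cu → n(Cu) = 0.4137/2 = 0.2069 mol → 13.1 g
Anode: 2H₂O → O₂ + 4H⁺ + 4e⁻ → n(O₂) = 0.4137/4 = 0.1034 mol → 2.48 L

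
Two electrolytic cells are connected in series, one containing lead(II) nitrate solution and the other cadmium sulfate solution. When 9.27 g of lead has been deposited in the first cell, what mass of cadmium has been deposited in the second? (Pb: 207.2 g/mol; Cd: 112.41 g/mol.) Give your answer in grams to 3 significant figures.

5.03 g

n(Pb) = 9.27 / 207.2 = 0.04474 mol
Pb²⁺ + 2e⁻ → Pb, so n(e⁻) = 2 × 0.04474 = 0.08948 mol
The cells are in series, so the same charge (and hence the same n(e⁻) = 0.08948 mol) passes through both.
Cd²⁺ + 2e⁻ → Cd, so n(Cd) = 0.08948 / 2 = 0.04474 mol
m(Cd) = 0.04474 × 112.41 = 5.03 g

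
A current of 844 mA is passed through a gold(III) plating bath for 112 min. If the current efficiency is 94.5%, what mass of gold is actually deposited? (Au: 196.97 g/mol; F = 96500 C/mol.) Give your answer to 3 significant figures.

3.65 g

Q = 0.844 × 6720 = 5672 C
n(e⁻) = 5672 / 96500 = 0.05878 mol
Au³⁺ + 3e⁻ → Au, so theoretical m(Au) = 0.01959 × 196.97 = 3.859 g
Actual mass = 94.5% × 3.859 = 3.65 g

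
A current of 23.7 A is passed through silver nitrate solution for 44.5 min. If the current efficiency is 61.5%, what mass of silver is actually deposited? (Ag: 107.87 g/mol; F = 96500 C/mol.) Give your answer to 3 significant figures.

Q = 23.7 × 2670 = 63280 C
n(e⁻) = 63280 / 96500 = 0.6558 mol
Ag⁺ + e⁻ → Ag, so theoretical m(Ag) = 0.6558 × 107.87 = 70.74 g
Actual mass = 61.5% × 70.74 = 43.5 g

43.5 g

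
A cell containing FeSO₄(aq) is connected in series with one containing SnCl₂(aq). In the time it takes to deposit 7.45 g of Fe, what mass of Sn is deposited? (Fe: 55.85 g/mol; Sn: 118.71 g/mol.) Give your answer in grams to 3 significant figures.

15.8 g

n(Fe) = 7.45 / 55.85 = 0.1334 mol
Fe²⁺ + 2e⁻ → Fe, so n(e⁻) = 2 × 0.1334 = 0.2668 mol
Same current for the same time ⇒ same n(e⁻) = 0.2668 mol in both cells.
Sn²⁺ + 2e⁻ → Sn, so n(Sn) = 0.2668 / 2 = 0.1334 mol
m(Sn) = 0.1334 × 118.71 = 15.8 g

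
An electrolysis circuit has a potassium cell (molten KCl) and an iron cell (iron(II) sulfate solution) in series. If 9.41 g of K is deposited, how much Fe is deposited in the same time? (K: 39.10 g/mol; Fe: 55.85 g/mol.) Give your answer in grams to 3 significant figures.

n(K) = 9.41 / 39.10 = 0.2407 mol
K⁺ + e⁻ → K, so n(e⁻) = 0.2407 mol
Same current for the same time ⇒ same n(e⁻) = 0.2407 mol in both cells.
Fe²⁺ + 2e⁻ → Fe, so n(Fe) = 0.2407 / 2 = 0.1204 mol
m(Fe) = 0.1204 × 55.85 = 6.72 g

6.72 g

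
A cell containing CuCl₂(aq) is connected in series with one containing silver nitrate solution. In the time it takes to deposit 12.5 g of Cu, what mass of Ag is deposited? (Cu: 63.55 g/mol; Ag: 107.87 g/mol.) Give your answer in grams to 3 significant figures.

n(Cu) = 12.5 / 63.55 = 0.1967 mol
Cu²⁺ + 2e⁻ → Cu, so n(e⁻) = 2 × 0.1967 = 0.3934 mol
The cells are in series, so the same charge (and hence the same n(e⁻) = 0.3934 mol) passes through both.
Ag⁺ + e⁻ → Ag, so n(Ag) = 0.3934 mol
m(Ag) = 0.3934 × 107.87 = 42.4 g

42.4 g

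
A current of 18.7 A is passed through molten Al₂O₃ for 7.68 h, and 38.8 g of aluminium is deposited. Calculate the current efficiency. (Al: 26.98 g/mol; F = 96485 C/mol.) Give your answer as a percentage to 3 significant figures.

80.5%

Q = 18.7 × 27648 = 5.170×10^5 C
n(e⁻) = 5.170×10^5 / 96485 = 5.358 mol
Al³⁺ + 3e⁻ → Al, so theoretical n(Al) = 1.786 mol → 48.19 g
Efficiency = 38.8 / 48.19 = 0.8051 = 80.5%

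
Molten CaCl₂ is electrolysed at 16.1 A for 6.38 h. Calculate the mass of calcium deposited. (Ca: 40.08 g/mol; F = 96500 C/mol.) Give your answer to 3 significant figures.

Q = 16.1 A × 22968 s = 3.698×10^5 C
n(e⁻) = 3.698×10^5 / 96500 = 3.832 mol
Ca²⁺ + 2e⁻ → Ca, so n(Ca) = 3.832 / 2 = 1.916 mol
m = 1.916 × 40.08 = 76.8 g

76.8 g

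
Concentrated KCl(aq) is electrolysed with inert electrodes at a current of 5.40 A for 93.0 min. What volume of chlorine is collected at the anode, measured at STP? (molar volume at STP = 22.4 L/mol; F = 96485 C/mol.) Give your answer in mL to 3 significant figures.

Q = It = 5.40 × 5580 = 30130 C
n(e⁻) = 30130 / 96485 = 0.3123 mol
2Cl⁻ → Cl₂ + 2e⁻, so n(Cl₂) = 0.3123 / 2 = 0.1562 mol
V = 0.1562 × 22.4 = 3.499 L
= 3500 mL

3500 mL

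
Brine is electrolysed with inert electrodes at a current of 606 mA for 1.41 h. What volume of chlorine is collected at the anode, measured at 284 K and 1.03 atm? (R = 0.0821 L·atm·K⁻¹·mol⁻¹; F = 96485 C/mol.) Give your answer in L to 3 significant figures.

Q = It = 0.606 × 5076 = 3076 C
n(e⁻) = 3076 / 96485 = 0.03188 mol
2Cl⁻ → Cl₂ + 2e⁻, so n(Cl₂) = 0.03188 / 2 = 0.01594 mol
V = nRT/P = 0.01594 × 0.0821 × 284 / 1.03 = 0.3608 L

0.361 L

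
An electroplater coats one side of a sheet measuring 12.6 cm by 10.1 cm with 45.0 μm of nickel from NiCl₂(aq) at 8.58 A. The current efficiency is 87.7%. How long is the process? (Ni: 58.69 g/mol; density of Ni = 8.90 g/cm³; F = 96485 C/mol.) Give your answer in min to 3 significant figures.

37.1 min

Plated area = 12.6 × 10.1 = 127.3 cm²
Volume = 127.3 × 45.0×10⁻⁴ cm = 0.5729 cm³
m(Ni) = 0.5729 × 8.90 = 5.099 g
n(Ni) = 5.099 / 58.69 = 0.08688 mol; n(e⁻) = 2 × 0.08688 = 0.1738 mol
Q = 0.1738 × 96485 / 0.877 = 19120 C
t = 19120 / 8.58 = 2228 s = 37.1 min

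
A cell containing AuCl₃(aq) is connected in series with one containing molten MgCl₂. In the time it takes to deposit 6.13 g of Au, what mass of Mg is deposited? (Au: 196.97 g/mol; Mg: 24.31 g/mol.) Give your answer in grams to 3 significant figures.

n(Au) = 6.13 / 196.97 = 0.03112 mol
Au³⁺ + 3e⁻ → Au, so n(e⁻) = 3 × 0.03112 = 0.09336 mol
In series, the same 0.09336 mol of electrons flows through the second cell.
Mg²⁺ + 2e⁻ → Mg, so n(Mg) = 0.09336 / 2 = 0.04668 mol
m(Mg) = 0.04668 × 24.31 = 1.13 g

1.13 g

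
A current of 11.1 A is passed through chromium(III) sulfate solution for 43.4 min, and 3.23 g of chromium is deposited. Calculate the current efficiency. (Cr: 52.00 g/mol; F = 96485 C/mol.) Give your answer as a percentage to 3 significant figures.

62.2%

Q = 11.1 × 2604 = 28900 C
n(e⁻) = 28900 / 96485 = 0.2995 mol
Cr³⁺ + 3e⁻ → Cr, so theoretical n(Cr) = 0.09983 mol → 5.191 g
Efficiency = 3.23 / 5.191 = 0.6222 = 62.2%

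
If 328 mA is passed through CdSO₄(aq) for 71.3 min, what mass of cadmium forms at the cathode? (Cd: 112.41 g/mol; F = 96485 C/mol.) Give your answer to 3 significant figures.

0.817 g

Q = It = 0.328 × 4278 = 1403 C
Moles of electrons = 1403 / 96485 = 0.01454 mol
Cd²⁺ + 2e⁻ → Cd, so n(Cd) = 0.01454 / 2 = 0.007270 mol
m = 0.007270 × 112.41 = 0.817 g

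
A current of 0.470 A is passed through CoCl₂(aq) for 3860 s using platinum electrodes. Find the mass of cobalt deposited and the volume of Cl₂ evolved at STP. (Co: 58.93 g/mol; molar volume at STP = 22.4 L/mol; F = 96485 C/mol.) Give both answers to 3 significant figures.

Q = 0.470 × 3860 = 1814 C; n(e⁻) = 1814 / 96485 = 0.01880 mol
Cathode: Co²⁺ + 2e⁻ → Co → n(Co) = 0.01880/2 = 0.009400 mol → 0.554 g
Anode: 2Cl⁻ → Cl₂ + 2e⁻ → n(Cl₂) = 0.01880/2 = 0.009400 mol → 0.211 L

0.554 g Co; 0.211 L Cl₂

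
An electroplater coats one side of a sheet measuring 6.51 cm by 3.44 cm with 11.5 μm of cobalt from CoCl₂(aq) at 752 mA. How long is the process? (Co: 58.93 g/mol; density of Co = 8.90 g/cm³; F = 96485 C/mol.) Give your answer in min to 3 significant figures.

16.6 min

Plated area = 6.51 × 3.44 = 22.39 cm²
Volume = 22.39 × 11.5×10⁻⁴ cm = 0.02575 cm³
m(Co) = 0.02575 × 8.90 = 0.2292 g
n(Co) = 0.2292 / 58.93 = 0.003889 mol; n(e⁻) = 2 × 0.003889 = 0.007778 mol
Q = 0.007778 × 96485 = 750.5 C
t = 750.5 / 0.752 = 998.0 s = 16.6 min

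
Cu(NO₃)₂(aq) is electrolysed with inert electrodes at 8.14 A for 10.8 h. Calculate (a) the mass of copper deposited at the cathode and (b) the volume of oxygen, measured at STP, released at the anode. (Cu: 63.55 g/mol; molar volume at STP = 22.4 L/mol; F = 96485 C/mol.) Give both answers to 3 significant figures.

Q = 8.14 × 38880 = 3.165×10^5 C; n(e⁻) = 3.165×10^5 / 96485 = 3.280 mol
Cathode: Cu²⁺ + 2e⁻ → Cu → n(Cu) = 3.280/2 = 1.640 mol → 104 g
Anode: 2H₂O → O₂ + 4H⁺ + 4e⁻ → n(O₂) = 3.280/4 = 0.8200 mol → 18.4 L

104 g Cu; 18.4 L O₂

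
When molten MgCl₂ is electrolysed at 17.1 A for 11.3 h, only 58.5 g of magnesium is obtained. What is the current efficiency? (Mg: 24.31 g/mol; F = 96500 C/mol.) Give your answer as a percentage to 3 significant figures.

66.8%

Q = 17.1 × 40680 = 6.956×10^5 C
n(e⁻) = 6.956×10^5 / 96500 = 7.208 mol
Mg²⁺ + 2e⁻ → Mg, so theoretical n(Mg) = 3.604 mol → 87.61 g
Efficiency = 58.5 / 87.61 = 0.6677 = 66.8%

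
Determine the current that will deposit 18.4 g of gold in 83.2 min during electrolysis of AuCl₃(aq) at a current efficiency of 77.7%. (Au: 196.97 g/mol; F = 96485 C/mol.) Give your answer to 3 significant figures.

6.97 A

n(Au) = 18.4 / 196.97 = 0.09342 mol
Au³⁺ + 3e⁻ → Au, so n(e⁻) = 3 × 0.09342 = 0.2803 mol
Q = 0.2803 × 96485 / 0.777 = 34810 C
I = Q / t = 34810 / 4992 s = 6.97 A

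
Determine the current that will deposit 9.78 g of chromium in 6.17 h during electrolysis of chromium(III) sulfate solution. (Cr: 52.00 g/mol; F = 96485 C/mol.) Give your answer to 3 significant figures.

2.45 A

n(Cr) = 9.78 / 52.00 = 0.1881 mol
Cr³⁺ + 3e⁻ → Cr, so n(e⁻) = 3 × 0.1881 = 0.5643 mol
Q = 0.5643 × 96485 = 54450 C
I = Q / t = 54450 / 22212 s = 2.45 A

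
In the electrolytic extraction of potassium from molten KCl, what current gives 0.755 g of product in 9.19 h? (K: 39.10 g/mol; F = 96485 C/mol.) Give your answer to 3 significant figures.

0.0563 A

n(K) = 0.755 / 39.10 = 0.01931 mol
K⁺ + e⁻ → K, so n(e⁻) = 0.01931 mol
Q = 0.01931 × 96485 = 1863 C
I = Q / t = 1863 / 33084 s = 0.0563 A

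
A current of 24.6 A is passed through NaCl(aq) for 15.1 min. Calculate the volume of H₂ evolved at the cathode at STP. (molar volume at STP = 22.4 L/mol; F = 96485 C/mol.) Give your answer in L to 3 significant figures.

2.59 L

Q = 24.6 A × 906 s = 22290 C
Moles of electrons = 22290 / 96485 = 0.2310 mol
2H⁺ + 2e⁻ → H₂, so n(H₂) = 0.2310 / 2 = 0.1155 mol
V = 0.1155 × 22.4 = 2.587 L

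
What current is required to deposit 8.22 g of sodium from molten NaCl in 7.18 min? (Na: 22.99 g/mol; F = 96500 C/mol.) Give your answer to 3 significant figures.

n(Na) = 8.22 / 22.99 = 0.3575 mol
Na⁺ + e⁻ → Na, so n(e⁻) = 0.3575 mol
Q = 0.3575 × 96500 = 34500 C
I = Q / t = 34500 / 430.8 s = 80.1 A

80.1 A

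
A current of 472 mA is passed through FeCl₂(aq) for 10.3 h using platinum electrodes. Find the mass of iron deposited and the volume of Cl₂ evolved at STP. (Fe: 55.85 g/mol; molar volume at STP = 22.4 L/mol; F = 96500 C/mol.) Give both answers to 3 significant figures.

Q = 0.472 × 37080 = 17500 C; n(e⁻) = 17500 / 96500 = 0.1813 mol
Cathode: Fe²⁺ + 2e⁻ → Fe → n(Fe) = 0.1813/2 = 0.09065 mol → 5.06 g
Anode: 2Cl⁻ → Cl₂ + 2e⁻ → n(Cl₂) = 0.1813/2 = 0.09065 mol → 2.03 L

5.06 g Fe; 2.03 L Cl₂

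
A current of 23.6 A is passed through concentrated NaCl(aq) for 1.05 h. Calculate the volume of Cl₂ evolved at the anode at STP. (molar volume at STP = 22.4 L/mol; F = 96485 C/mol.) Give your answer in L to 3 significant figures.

Charge passed = 23.6 × 3780 = 89210 C
n(e⁻) = Q/F = 89210/96485 = 0.9246 mol
2Cl⁻ → Cl₂ + 2e⁻, so n(Cl₂) = 0.9246 / 2 = 0.4623 mol
V = 0.4623 × 22.4 = 10.36 L

10.4 L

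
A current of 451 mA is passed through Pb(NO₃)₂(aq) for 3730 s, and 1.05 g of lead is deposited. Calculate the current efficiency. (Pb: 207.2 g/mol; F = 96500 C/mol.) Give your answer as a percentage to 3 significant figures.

58.1%

Q = 0.451 × 3730 = 1682 C
n(e⁻) = 1682 / 96500 = 0.01743 mol
Pb²⁺ + 2e⁻ → Pb, so theoretical n(Pb) = 0.008715 mol → 1.806 g
Efficiency = 1.05 / 1.806 = 0.5814 = 58.1%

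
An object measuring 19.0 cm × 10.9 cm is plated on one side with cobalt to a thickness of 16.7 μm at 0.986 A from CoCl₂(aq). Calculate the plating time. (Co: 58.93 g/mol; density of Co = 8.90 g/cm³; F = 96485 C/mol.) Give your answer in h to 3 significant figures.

Plated area = 19.0 × 10.9 = 207.1 cm²
Volume = 207.1 × 16.7×10⁻⁴ cm = 0.3459 cm³
m(Co) = 0.3459 × 8.90 = 3.079 g
n(Co) = 3.079 / 58.93 = 0.05225 mol; n(e⁻) = 2 × 0.05225 = 0.1045 mol
Q = 0.1045 × 96485 = 10080 C
t = 10080 / 0.986 = 10220 s = 2.84 h

2.84 h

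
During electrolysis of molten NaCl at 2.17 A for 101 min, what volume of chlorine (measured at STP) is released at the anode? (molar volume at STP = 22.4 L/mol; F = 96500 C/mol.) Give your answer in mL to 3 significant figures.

Charge passed = 2.17 × 6060 = 13150 C
n(e⁻) = Q/F = 13150/96500 = 0.1363 mol
2Cl⁻ → Cl₂ + 2e⁻, so n(Cl₂) = 0.1363 / 2 = 0.06815 mol
V = 0.06815 × 22.4 = 1.527 L
= 1530 mL

1530 mL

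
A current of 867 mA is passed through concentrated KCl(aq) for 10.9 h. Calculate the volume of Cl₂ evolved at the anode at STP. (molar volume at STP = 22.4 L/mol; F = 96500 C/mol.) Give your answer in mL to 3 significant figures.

Charge passed = 0.867 × 39240 = 34020 C
n(e⁻) = Q/F = 34020/96500 = 0.3525 mol
2Cl⁻ → Cl₂ + 2e⁻, so n(Cl₂) = 0.3525 / 2 = 0.1763 mol
V = 0.1763 × 22.4 = 3.949 L
= 3950 mL

3950 mL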